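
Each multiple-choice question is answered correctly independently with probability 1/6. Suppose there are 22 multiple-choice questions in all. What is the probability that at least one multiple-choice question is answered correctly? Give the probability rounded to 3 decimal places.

P(at least one) = 1 − P(none) = 1 − (1 − 0.166667)^22
= 1 − 0.01811 = 0.98189

0.982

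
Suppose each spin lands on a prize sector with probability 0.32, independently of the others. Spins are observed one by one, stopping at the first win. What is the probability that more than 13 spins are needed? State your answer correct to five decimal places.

0.00665

Y = number of spins to the first success; geometric, p = 0.32.
P(Y > 13) = P(first 13 all fail) = (1−p)^13 = 0.0066468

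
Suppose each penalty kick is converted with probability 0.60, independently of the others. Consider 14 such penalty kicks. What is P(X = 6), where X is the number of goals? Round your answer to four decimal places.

0.0918

X ~ Binomial(n=14, p=0.60).
P(X=6) = C(14,6) · p^6 · (1−p)^8
= 3003 · 0.046656 · 0.00065536 = 0.091821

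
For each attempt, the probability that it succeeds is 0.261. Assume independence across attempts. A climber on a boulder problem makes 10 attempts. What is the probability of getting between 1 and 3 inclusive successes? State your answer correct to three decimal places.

X ~ Binomial(10, 0.261); P(1 ≤ X ≤ 3) = Σ C(10,k) p^k (1−p)^(10−k) over k:
  k=1: C(10,1)·0.261^1·0.739^9 = 0.17157
  k=2: C(10,2)·0.261^2·0.739^8 = 0.27268
  k=3: C(10,3)·0.261^3·0.739^7 = 0.25681
Total = 0.70106

0.701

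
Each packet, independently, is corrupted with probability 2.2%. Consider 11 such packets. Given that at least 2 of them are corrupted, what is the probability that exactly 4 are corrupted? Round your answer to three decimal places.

X ~ Binomial(11, 0.022). Want P(X=4 | X≥2) = P(X=4) / P(X≥2).
P(X=4) = C(11,4)·0.022^4·0.978^7 = 0.00007
P(X≥2) = 1 − 0.78294 − 0.19373 = 0.02333
Ratio = 0.00007 / 0.02333 = 0.00284

0.003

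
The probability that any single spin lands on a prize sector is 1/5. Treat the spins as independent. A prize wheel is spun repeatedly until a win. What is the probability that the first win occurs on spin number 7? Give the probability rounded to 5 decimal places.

0.05243

Geometric (trials to first success), p = 0.20.
P(Y = 7) = (1−p)^6 · p = 0.26214 · 0.20 = 0.0524288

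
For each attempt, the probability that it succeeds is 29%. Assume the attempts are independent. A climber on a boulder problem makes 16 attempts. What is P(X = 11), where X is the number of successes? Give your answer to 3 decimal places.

X ~ Binomial(n=16, p=0.29).
P(X=11) = C(16,11) · p^11 · (1−p)^5
= 4368 · 1.2201e-06 · 0.18042 = 0.00096

0.001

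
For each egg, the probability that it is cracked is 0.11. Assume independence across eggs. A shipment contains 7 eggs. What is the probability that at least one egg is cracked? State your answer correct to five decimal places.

0.55769

P(at least one) = 1 − P(none) = 1 − (1 − 0.11)^7
= 1 − 0.4423133 = 0.5576867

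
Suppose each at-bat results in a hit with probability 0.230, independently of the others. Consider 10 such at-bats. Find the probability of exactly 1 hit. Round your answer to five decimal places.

0.21885

X ~ Binomial(n=10, p=0.23).
P(X=1) = C(10,1) · p^1 · (1−p)^9
= 10 · 0.23 · 0.095152 = 0.2188489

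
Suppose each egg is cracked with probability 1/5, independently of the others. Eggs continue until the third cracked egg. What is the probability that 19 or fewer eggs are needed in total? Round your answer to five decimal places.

0.76311

Finishing within 19 eggs ⇔ at least 3 successes in the first 19. With X ~ Binomial(19, 0.20), P(Y ≤ 19) = 1 − P(X ≤ 2).
  k=0: C(19,0)·0.20^0·0.80^19 = 0.0144115
  k=1: C(19,1)·0.20^1·0.80^18 = 0.0684547
  k=2: C(19,2)·0.20^2·0.80^17 = 0.1540231
1 − 0.2368893 = 0.7631107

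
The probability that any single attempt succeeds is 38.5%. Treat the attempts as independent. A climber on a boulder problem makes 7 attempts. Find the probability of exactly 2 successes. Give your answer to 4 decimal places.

X ~ Binomial(n=7, p=0.385).
P(X=2) = C(7,2) · p^2 · (1−p)^5
= 21 · 0.14822 · 0.087978 = 0.273852

0.2739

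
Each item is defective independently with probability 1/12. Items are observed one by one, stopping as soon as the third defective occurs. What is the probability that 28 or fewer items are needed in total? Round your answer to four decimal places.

0.4165

Finishing within 28 items ⇔ at least 3 successes in the first 28. With X ~ Binomial(28, 0.083333), P(Y ≤ 28) = 1 − P(X ≤ 2).
  k=0: C(28,0)·0.083333^0·0.916667^28 = 0.087482
  k=1: C(28,1)·0.083333^1·0.916667^27 = 0.222682
  k=2: C(28,2)·0.083333^2·0.916667^26 = 0.273292
1 − 0.583456 = 0.416544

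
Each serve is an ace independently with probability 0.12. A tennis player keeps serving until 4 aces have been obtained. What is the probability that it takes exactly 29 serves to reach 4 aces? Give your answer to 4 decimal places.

Y = trial on which the fourth success occurs; negative binomial, r=4, p=0.12.
P(Y=29) = C(28,3) · p^4 · (1−p)^25
= 3276 · 0.00020736 · 0.040932 = 0.027806

0.0278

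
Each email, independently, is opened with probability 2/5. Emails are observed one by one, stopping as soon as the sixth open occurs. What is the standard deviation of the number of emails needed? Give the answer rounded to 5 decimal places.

4.74342

Y = total emails until the sixth success; negative binomial with r=6, p=0.40.
SD(Y) = √[r(1−p)/p²] = √(22.5000000) = 4.7434165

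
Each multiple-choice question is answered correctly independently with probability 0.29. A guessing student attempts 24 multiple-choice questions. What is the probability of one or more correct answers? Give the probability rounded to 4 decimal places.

0.9997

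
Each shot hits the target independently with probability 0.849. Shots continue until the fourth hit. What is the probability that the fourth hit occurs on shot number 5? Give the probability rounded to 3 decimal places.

0.314

Y = trial on which the fourth success occurs; negative binomial, r=4, p=0.849.
P(Y=5) = C(4,3) · p^4 · (1−p)^1
= 4 · 0.51955 · 0.151 = 0.31381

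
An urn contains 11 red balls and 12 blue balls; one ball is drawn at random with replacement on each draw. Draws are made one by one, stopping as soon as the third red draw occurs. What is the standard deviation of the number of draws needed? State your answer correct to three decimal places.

2.616

Y = total draws until the third success; negative binomial with r=3, p=0.478261.
SD(Y) = √[r(1−p)/p²] = √(6.84298) = 2.61591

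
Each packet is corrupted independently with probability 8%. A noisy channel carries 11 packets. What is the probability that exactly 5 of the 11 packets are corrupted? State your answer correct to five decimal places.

0.00092

X ~ Binomial(n=11, p=0.08).
P(X=5) = C(11,5) · p^5 · (1−p)^6
= 462 · 3.2768e-06 · 0.60636 = 0.0009179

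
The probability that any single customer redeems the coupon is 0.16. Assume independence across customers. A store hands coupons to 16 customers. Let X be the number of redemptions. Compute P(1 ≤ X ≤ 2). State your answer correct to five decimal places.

0.45476

X ~ Binomial(16, 0.16); P(1 ≤ X ≤ 2) = Σ C(16,k) p^k (1−p)^(16−k) over k:
  k=1: C(16,1)·0.16^1·0.84^15 = 0.1872532
  k=2: C(16,2)·0.16^2·0.84^14 = 0.2675046
Total = 0.4547578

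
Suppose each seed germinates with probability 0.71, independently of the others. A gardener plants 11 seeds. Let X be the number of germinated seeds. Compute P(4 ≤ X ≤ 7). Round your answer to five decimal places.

0.39772

X ~ Binomial(11, 0.71); P(4 ≤ X ≤ 7) = Σ C(11,k) p^k (1−p)^(11−k) over k:
  k=4: C(11,4)·0.71^4·0.29^7 = 0.0144655
  k=5: C(11,5)·0.71^5·0.29^6 = 0.0495817
  k=6: C(11,6)·0.71^6·0.29^5 = 0.1213898
  k=7: C(11,7)·0.71^7·0.29^4 = 0.2122826
Total = 0.3977196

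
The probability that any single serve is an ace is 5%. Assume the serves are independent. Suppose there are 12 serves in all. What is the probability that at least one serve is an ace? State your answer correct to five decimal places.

P(at least one) = 1 − P(none) = 1 − (1 − 0.05)^12
= 1 − 0.5403601 = 0.4596399

0.45964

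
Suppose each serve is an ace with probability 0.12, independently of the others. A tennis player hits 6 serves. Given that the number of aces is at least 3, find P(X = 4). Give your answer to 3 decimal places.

X ~ Binomial(6, 0.12). Want P(X=4 | X≥3) = P(X=4) / P(X≥3).
P(X=4) = C(6,4)·0.12^4·0.88^2 = 0.00241
P(X≥3) = 1 − 0.46440 − 0.37997 − 0.12953 = 0.02609
Ratio = 0.00241 / 0.02609 = 0.09231

0.092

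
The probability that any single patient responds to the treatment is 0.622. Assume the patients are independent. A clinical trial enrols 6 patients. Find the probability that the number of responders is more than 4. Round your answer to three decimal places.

0.269

X ~ Binomial(6, 0.622); P(X ≥ 5) = Σ C(6,k) p^k (1−p)^(6−k) over k:
  k=5: C(6,5)·0.622^5·0.378^1 = 0.21115
  k=6: C(6,6)·0.622^6·0.378^0 = 0.05791
Total = 0.26906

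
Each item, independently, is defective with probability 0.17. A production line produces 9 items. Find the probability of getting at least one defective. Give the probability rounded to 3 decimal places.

0.813

P(at least one) = 1 − P(none) = 1 − (1 − 0.17)^9
= 1 − 0.18694 = 0.81306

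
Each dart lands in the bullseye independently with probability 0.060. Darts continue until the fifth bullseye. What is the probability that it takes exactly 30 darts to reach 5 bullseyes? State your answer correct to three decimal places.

0.004

Y = trial on which the fifth success occurs; negative binomial, r=5, p=0.06.
P(Y=30) = C(29,4) · p^5 · (1−p)^25
= 23751 · 7.776e-07 · 0.21291 = 0.00393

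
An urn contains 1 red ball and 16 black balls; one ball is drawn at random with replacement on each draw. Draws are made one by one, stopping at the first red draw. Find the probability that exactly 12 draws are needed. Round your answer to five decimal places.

0.03019

Geometric (trials to first success), p = 0.058824.
P(Y = 12) = (1−p)^11 · p = 0.51331 · 0.058824 = 0.0301948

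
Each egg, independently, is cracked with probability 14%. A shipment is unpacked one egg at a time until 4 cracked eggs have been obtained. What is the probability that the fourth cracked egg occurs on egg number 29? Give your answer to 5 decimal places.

Y = trial on which the fourth success occurs; negative binomial, r=4, p=0.14.
P(Y=29) = C(28,3) · p^4 · (1−p)^25
= 3276 · 0.00038416 · 0.023039 = 0.0289946

0.02899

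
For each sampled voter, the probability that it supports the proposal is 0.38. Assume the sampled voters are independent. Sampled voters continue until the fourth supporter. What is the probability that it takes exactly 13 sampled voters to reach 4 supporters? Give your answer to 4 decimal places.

0.0621

Y = trial on which the fourth success occurs; negative binomial, r=4, p=0.38.
P(Y=13) = C(12,3) · p^4 · (1−p)^9
= 220 · 0.020851 · 0.013537 = 0.062099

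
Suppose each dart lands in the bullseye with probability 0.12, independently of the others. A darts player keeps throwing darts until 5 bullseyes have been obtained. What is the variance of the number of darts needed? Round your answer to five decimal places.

Y = total darts until the fifth success; negative binomial with r=5, p=0.12.
Var(Y) = r(1−p)/p² = 5·0.88 / 0.12² = 305.5555556

305.55556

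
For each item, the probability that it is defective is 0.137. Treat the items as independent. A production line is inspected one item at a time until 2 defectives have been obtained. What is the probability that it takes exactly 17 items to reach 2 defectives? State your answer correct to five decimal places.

0.03294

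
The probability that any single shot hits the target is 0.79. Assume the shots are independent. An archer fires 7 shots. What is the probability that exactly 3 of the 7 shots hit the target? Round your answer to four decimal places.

0.0336

X ~ Binomial(n=7, p=0.79).
P(X=3) = C(7,3) · p^3 · (1−p)^4
= 35 · 0.49304 · 0.0019448 = 0.033560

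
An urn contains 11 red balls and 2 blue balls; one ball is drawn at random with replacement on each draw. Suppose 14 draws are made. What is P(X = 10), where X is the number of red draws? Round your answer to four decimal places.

0.1055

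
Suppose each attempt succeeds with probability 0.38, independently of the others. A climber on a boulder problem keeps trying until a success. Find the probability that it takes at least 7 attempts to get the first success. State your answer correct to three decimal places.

Y = number of attempts to the first success; geometric, p = 0.38.
P(Y > 6) = P(first 6 all fail) = (1−p)^6 = 0.05680

0.057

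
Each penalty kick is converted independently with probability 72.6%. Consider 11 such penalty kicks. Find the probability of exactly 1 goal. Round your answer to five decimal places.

X ~ Binomial(n=11, p=0.726).
P(X=1) = C(11,1) · p^1 · (1−p)^10
= 11 · 0.726 · 2.3851e-06 = 0.0000190

0.00002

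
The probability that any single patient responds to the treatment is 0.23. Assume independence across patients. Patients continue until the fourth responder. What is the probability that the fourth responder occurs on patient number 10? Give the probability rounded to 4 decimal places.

Y = trial on which the fourth success occurs; negative binomial, r=4, p=0.23.
P(Y=10) = C(9,3) · p^4 · (1−p)^6
= 84 · 0.0027984 · 0.20842 = 0.048993

0.0490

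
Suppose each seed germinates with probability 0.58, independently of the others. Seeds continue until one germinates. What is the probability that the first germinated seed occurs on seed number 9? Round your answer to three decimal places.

Geometric (trials to first success), p = 0.58.
P(Y = 9) = (1−p)^8 · p = 0.00096827 · 0.58 = 0.00056

0.001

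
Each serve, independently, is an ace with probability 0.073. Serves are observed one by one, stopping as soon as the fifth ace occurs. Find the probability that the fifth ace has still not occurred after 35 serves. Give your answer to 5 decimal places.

0.89142

Needing more than 35 serves ⇔ fewer than 5 successes in the first 35. With X ~ Binomial(35, 0.073), P(Y > 35) = P(X ≤ 4).
  k=0: C(35,0)·0.073^0·0.927^35 = 0.0704354
  k=1: C(35,1)·0.073^1·0.927^34 = 0.1941341
  k=2: C(35,2)·0.073^2·0.927^33 = 0.2598926
  k=3: C(35,3)·0.073^3·0.927^32 = 0.2251281
  k=4: C(35,4)·0.073^4·0.927^31 = 0.1418283
P(X ≤ 4) = 0.8914185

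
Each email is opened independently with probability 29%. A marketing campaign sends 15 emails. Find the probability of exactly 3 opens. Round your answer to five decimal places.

X ~ Binomial(n=15, p=0.29).
P(X=3) = C(15,3) · p^3 · (1−p)^12
= 455 · 0.024389 · 0.01641 = 0.1820982

0.18210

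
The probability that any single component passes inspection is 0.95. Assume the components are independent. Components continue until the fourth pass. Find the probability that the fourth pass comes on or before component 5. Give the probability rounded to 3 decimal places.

Finishing within 5 components ⇔ at least 4 successes in the first 5. With X ~ Binomial(5, 0.95), P(Y ≤ 5) = 1 − P(X ≤ 3).
  k=0: C(5,0)·0.95^0·0.05^5 = 0.00000
  k=1: C(5,1)·0.95^1·0.05^4 = 0.00003
  k=2: C(5,2)·0.95^2·0.05^3 = 0.00113
  k=3: C(5,3)·0.95^3·0.05^2 = 0.02143
1 − 0.02259 = 0.97741

0.977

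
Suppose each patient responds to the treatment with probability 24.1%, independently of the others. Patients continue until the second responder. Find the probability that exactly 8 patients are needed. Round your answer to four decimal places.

Y = trial on which the second success occurs; negative binomial, r=2, p=0.241.
P(Y=8) = C(7,1) · p^2 · (1−p)^6
= 7 · 0.058081 · 0.19118 = 0.077729

0.0777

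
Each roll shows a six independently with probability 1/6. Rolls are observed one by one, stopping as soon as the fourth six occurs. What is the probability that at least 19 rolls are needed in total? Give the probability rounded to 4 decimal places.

0.6479

Needing more than 18 rolls ⇔ fewer than 4 successes in the first 18. With X ~ Binomial(18, 0.166667), P(Y > 18) = P(X ≤ 3).
  k=0: C(18,0)·0.166667^0·0.833333^18 = 0.037561
  k=1: C(18,1)·0.166667^1·0.833333^17 = 0.135220
  k=2: C(18,2)·0.166667^2·0.833333^16 = 0.229874
  k=3: C(18,3)·0.166667^3·0.833333^15 = 0.245198
P(X ≤ 3) = 0.647853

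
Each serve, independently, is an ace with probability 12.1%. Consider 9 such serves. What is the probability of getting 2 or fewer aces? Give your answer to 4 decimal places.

0.9150

X ~ Binomial(9, 0.121); P(X ≤ 2) = Σ C(9,k) p^k (1−p)^(9−k) over k:
  k=0: C(9,0)·0.121^0·0.879^9 = 0.313256
  k=1: C(9,1)·0.121^1·0.879^8 = 0.388096
  k=2: C(9,2)·0.121^2·0.879^7 = 0.213695
Total = 0.915048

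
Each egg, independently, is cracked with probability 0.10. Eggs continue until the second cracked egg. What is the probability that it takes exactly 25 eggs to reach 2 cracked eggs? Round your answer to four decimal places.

0.0213

Y = trial on which the second success occurs; negative binomial, r=2, p=0.10.
P(Y=25) = C(24,1) · p^2 · (1−p)^23
= 24 · 0.01 · 0.088629 = 0.021271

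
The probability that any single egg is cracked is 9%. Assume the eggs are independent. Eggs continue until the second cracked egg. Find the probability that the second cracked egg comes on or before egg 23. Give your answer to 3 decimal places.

Finishing within 23 eggs ⇔ at least 2 successes in the first 23. With X ~ Binomial(23, 0.09), P(Y ≤ 23) = 1 − P(X ≤ 1).
  k=0: C(23,0)·0.09^0·0.91^23 = 0.11428
  k=1: C(23,1)·0.09^1·0.91^22 = 0.25994
1 − 0.37422 = 0.62578

0.626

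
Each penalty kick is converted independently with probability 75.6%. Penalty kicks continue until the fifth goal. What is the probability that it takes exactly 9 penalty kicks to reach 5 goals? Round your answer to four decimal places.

0.0613

Y = trial on which the fifth success occurs; negative binomial, r=5, p=0.756.
P(Y=9) = C(8,4) · p^5 · (1−p)^4
= 70 · 0.24695 · 0.0035445 = 0.061273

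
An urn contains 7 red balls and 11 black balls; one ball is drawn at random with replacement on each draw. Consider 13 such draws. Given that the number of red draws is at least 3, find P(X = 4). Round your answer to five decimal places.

0.20852

X ~ Binomial(13, 0.388889). Want P(X=4 | X≥3) = P(X=4) / P(X≥3).
P(X=4) = C(13,4)·0.388889^4·0.611111^9 = 0.1943971
P(X≥3) = 1 − 0.0016579 − 0.0137155 − 0.0523682 = 0.9322584
Ratio = 0.1943971 / 0.9322584 = 0.2085228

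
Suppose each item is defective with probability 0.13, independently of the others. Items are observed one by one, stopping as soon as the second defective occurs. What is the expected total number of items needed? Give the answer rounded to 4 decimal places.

15.3846

Y = total items until the second success; negative binomial with r=2, p=0.13.
E[Y] = r / p = 2 / 0.13 = 15.384615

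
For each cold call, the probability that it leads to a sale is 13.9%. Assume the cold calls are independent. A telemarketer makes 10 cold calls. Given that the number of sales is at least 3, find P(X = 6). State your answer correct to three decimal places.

X ~ Binomial(10, 0.139). Want P(X=6 | X≥3) = P(X=6) / P(X≥3).
P(X=6) = C(10,6)·0.139^6·0.861^4 = 0.00083
P(X≥3) = 1 − 0.22389 − 0.36145 − 0.26258 = 0.15208
Ratio = 0.00083 / 0.15208 = 0.00547

0.005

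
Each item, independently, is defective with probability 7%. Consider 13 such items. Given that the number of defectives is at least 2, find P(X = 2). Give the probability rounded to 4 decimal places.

X ~ Binomial(13, 0.07). Want P(X=2 | X≥2) = P(X=2) / P(X≥2).
P(X=2) = C(13,2)·0.07^2·0.93^11 = 0.172030
P(X≥2) = 1 − 0.389295 − 0.380923 = 0.229783
Ratio = 0.172030 / 0.229783 = 0.748662

0.7487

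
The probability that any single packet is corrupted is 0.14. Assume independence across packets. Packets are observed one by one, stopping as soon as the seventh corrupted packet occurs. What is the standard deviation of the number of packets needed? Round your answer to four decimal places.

17.5255

Y = total packets until the seventh success; negative binomial with r=7, p=0.14.
SD(Y) = √[r(1−p)/p²] = √(307.142857) = 17.525492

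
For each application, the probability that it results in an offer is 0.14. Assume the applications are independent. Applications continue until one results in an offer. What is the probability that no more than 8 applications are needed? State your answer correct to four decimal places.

Y = number of applications to the first success; geometric, p = 0.14.
P(Y ≤ 8) = 1 − (1−p)^8 = 1 − 0.299218 = 0.700782

0.7008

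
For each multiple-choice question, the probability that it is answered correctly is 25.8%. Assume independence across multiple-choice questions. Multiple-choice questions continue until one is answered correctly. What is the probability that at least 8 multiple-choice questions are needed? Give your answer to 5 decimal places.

0.12383

Y = number of multiple-choice questions to the first success; geometric, p = 0.258.
P(Y > 7) = P(first 7 all fail) = (1−p)^7 = 0.1238304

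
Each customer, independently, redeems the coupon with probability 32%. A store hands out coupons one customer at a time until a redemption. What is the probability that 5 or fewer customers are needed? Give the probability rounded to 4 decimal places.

0.8546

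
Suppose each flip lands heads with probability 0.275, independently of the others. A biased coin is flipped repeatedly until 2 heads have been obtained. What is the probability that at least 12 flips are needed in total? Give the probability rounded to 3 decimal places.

0.150

Needing more than 11 flips ⇔ fewer than 2 successes in the first 11. With X ~ Binomial(11, 0.275), P(Y > 11) = P(X ≤ 1).
  k=0: C(11,0)·0.275^0·0.725^11 = 0.02909
  k=1: C(11,1)·0.275^1·0.725^10 = 0.12137
P(X ≤ 1) = 0.15046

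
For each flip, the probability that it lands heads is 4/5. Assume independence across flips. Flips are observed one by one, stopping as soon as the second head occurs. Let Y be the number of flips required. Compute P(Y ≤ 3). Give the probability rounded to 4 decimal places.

0.8960

Finishing within 3 flips ⇔ at least 2 successes in the first 3. With X ~ Binomial(3, 0.80), P(Y ≤ 3) = 1 − P(X ≤ 1).
  k=0: C(3,0)·0.80^0·0.20^3 = 0.008000
  k=1: C(3,1)·0.80^1·0.20^2 = 0.096000
1 − 0.104000 = 0.896000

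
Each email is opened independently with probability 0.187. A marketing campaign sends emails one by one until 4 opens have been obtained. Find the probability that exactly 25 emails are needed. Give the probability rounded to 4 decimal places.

0.0320

Y = trial on which the fourth success occurs; negative binomial, r=4, p=0.187.
P(Y=25) = C(24,3) · p^4 · (1−p)^21
= 2024 · 0.0012228 · 0.012939 = 0.032024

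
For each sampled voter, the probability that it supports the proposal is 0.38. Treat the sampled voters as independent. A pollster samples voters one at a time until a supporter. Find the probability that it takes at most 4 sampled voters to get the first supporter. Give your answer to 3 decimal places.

0.852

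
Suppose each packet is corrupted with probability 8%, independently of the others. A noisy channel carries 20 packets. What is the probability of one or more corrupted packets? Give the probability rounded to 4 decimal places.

0.8113

P(at least one) = 1 − P(none) = 1 − (1 − 0.08)^20
= 1 − 0.188693 = 0.811307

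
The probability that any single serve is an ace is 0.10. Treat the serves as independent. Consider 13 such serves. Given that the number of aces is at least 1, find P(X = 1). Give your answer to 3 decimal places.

0.492

X ~ Binomial(13, 0.10). Want P(X=1 | X≥1) = P(X=1) / P(X≥1).
P(X=1) = C(13,1)·0.10^1·0.90^12 = 0.36716
P(X≥1) = 1 − 0.25419 = 0.74581
Ratio = 0.36716 / 0.74581 = 0.49229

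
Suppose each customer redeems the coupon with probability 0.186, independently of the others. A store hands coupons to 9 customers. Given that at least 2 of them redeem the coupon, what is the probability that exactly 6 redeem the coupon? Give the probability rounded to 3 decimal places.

X ~ Binomial(9, 0.186). Want P(X=6 | X≥2) = P(X=6) / P(X≥2).
P(X=6) = C(9,6)·0.186^6·0.814^3 = 0.00188
P(X≥2) = 1 − 0.15690 − 0.32266 = 0.52044
Ratio = 0.00188 / 0.52044 = 0.00360

0.004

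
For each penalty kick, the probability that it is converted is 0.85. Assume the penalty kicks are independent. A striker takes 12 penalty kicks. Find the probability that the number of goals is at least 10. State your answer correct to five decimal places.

0.73582

X ~ Binomial(12, 0.85); P(X ≥ 10) = Σ C(12,k) p^k (1−p)^(12−k) over k:
  k=10: C(12,10)·0.85^10·0.15^2 = 0.2923585
  k=11: C(12,11)·0.85^11·0.15^1 = 0.3012178
  k=12: C(12,12)·0.85^12·0.15^0 = 0.1422418
Total = 0.7358181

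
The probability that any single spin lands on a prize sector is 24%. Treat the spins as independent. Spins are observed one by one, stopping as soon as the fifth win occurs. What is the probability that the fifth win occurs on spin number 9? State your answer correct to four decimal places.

Y = trial on which the fifth success occurs; negative binomial, r=5, p=0.24.
P(Y=9) = C(8,4) · p^5 · (1−p)^4
= 70 · 0.00079626 · 0.33362 = 0.018596

0.0186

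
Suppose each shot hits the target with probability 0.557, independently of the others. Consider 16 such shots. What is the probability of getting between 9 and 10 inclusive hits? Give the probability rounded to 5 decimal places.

X ~ Binomial(16, 0.557); P(9 ≤ X ≤ 10) = Σ C(16,k) p^k (1−p)^(16−k) over k:
  k=9: C(16,9)·0.557^9·0.443^7 = 0.1976737
  k=10: C(16,10)·0.557^10·0.443^6 = 0.1739796
Total = 0.3716533

0.37165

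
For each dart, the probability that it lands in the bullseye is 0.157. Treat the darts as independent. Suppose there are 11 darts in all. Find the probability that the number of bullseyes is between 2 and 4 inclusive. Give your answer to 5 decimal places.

X ~ Binomial(11, 0.157); P(2 ≤ X ≤ 4) = Σ C(11,k) p^k (1−p)^(11−k) over k:
  k=2: C(11,2)·0.157^2·0.843^9 = 0.2914809
  k=3: C(11,3)·0.157^3·0.843^8 = 0.1628559
  k=4: C(11,4)·0.157^4·0.843^7 = 0.0606604
Total = 0.5149973

0.51500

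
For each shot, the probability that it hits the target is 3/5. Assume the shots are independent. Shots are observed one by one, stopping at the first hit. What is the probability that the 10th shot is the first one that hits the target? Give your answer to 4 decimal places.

Geometric (trials to first success), p = 0.60.
P(Y = 10) = (1−p)^9 · p = 0.00026214 · 0.60 = 0.000157

0.0002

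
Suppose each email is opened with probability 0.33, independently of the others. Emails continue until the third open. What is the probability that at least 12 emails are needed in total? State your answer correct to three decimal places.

0.241

Needing more than 11 emails ⇔ fewer than 3 successes in the first 11. With X ~ Binomial(11, 0.33), P(Y > 11) = P(X ≤ 2).
  k=0: C(11,0)·0.33^0·0.67^11 = 0.01221
  k=1: C(11,1)·0.33^1·0.67^10 = 0.06617
  k=2: C(11,2)·0.33^2·0.67^9 = 0.16295
P(X ≤ 2) = 0.24134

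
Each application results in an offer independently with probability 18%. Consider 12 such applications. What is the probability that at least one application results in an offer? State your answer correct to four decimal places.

0.9076

P(at least one) = 1 − P(none) = 1 − (1 − 0.18)^12
= 1 − 0.092420 = 0.907580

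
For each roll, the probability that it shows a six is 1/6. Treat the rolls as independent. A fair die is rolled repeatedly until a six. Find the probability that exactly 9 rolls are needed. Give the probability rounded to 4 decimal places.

0.0388

Geometric (trials to first success), p = 0.166667.
P(Y = 9) = (1−p)^8 · p = 0.23257 · 0.166667 = 0.038761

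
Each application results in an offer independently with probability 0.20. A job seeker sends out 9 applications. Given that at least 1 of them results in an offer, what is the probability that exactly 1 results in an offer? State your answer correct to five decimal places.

X ~ Binomial(9, 0.20). Want P(X=1 | X≥1) = P(X=1) / P(X≥1).
P(X=1) = C(9,1)·0.20^1·0.80^8 = 0.3019899
P(X≥1) = 1 − 0.1342177 = 0.8657823
Ratio = 0.3019899 / 0.8657823 = 0.3488058

0.34881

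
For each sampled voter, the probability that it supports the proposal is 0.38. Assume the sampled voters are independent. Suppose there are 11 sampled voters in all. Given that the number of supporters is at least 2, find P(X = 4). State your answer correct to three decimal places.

X ~ Binomial(11, 0.38). Want P(X=4 | X≥2) = P(X=4) / P(X≥2).
P(X=4) = C(11,4)·0.38^4·0.62^7 = 0.24232
P(X≥2) = 1 − 0.00520 − 0.03508 = 0.95971
Ratio = 0.24232 / 0.95971 = 0.25249

0.252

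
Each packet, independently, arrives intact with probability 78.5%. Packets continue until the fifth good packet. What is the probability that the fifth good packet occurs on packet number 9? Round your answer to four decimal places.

Y = trial on which the fifth success occurs; negative binomial, r=5, p=0.785.
P(Y=9) = C(8,4) · p^5 · (1−p)^4
= 70 · 0.29809 · 0.0021368 = 0.044586

0.0446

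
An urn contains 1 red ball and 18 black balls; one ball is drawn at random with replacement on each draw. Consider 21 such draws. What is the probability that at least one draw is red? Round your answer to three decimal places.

0.679

P(at least one) = 1 − P(none) = 1 − (1 − 0.052632)^21
= 1 − 0.32129 = 0.67871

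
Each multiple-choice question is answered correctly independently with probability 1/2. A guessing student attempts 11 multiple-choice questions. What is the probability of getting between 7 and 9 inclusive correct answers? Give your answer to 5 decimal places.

0.26855

X ~ Binomial(11, 0.50); P(7 ≤ X ≤ 9) = Σ C(11,k) p^k (1−p)^(11−k) over k:
  k=7: C(11,7)·0.50^7·0.50^4 = 0.1611328
  k=8: C(11,8)·0.50^8·0.50^3 = 0.0805664
  k=9: C(11,9)·0.50^9·0.50^2 = 0.0268555
Total = 0.2685547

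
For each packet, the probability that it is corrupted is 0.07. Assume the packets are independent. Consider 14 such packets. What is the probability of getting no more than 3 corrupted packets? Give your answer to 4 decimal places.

0.9864

X ~ Binomial(14, 0.07); P(X ≤ 3) = Σ C(14,k) p^k (1−p)^(14−k) over k:
  k=0: C(14,0)·0.07^0·0.93^14 = 0.362044
  k=1: C(14,1)·0.07^1·0.93^13 = 0.381509
  k=2: C(14,2)·0.07^2·0.93^12 = 0.186652
  k=3: C(14,3)·0.07^3·0.93^11 = 0.056196
Total = 0.986401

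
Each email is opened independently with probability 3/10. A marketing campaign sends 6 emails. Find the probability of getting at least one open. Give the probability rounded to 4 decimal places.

P(at least one) = 1 − P(none) = 1 − (1 − 0.30)^6
= 1 − 0.117649 = 0.882351

0.8824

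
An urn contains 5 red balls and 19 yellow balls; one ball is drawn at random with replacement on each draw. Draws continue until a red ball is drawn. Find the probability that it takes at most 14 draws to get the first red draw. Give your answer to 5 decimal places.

Y = number of draws to the first success; geometric, p = 0.208333.
P(Y ≤ 14) = 1 − (1−p)^14 = 1 − 0.0379833 = 0.9620167

0.96202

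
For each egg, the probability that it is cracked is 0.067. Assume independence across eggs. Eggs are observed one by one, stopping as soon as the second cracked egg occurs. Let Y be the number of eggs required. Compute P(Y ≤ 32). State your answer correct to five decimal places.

Finishing within 32 eggs ⇔ at least 2 successes in the first 32. With X ~ Binomial(32, 0.067), P(Y ≤ 32) = 1 − P(X ≤ 1).
  k=0: C(32,0)·0.067^0·0.933^32 = 0.1086958
  k=1: C(32,1)·0.067^1·0.933^31 = 0.2497789
1 − 0.3584747 = 0.6415253

0.64153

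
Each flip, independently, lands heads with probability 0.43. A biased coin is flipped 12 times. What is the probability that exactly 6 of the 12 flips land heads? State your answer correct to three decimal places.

0.200

X ~ Binomial(n=12, p=0.43).
P(X=6) = C(12,6) · p^6 · (1−p)^6
= 924 · 0.0063214 · 0.034296 = 0.20032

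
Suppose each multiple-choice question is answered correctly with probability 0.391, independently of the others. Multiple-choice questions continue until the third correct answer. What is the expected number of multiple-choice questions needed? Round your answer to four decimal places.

Y = total multiple-choice questions until the third success; negative binomial with r=3, p=0.391.
E[Y] = r / p = 3 / 0.391 = 7.672634

7.6726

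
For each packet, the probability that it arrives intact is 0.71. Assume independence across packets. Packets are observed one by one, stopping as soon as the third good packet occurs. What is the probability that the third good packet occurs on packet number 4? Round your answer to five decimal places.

Y = trial on which the third success occurs; negative binomial, r=3, p=0.71.
P(Y=4) = C(3,2) · p^3 · (1−p)^1
= 3 · 0.35791 · 0.29 = 0.3113826

0.31138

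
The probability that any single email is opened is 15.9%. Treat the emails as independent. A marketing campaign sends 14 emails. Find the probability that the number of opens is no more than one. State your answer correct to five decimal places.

X ~ Binomial(14, 0.159); P(X ≤ 1) = Σ C(14,k) p^k (1−p)^(14−k) over k:
  k=0: C(14,0)·0.159^0·0.841^14 = 0.0885409
  k=1: C(14,1)·0.159^1·0.841^13 = 0.2343544
Total = 0.3228953

0.32290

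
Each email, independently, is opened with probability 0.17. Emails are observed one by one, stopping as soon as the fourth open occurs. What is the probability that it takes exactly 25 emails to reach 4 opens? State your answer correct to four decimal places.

Y = trial on which the fourth success occurs; negative binomial, r=4, p=0.17.
P(Y=25) = C(24,3) · p^4 · (1−p)^21
= 2024 · 0.00083521 · 0.019982 = 0.033779

0.0338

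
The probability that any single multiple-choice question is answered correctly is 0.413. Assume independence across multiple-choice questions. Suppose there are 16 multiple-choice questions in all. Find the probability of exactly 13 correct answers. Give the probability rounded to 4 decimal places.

0.0012

X ~ Binomial(n=16, p=0.413).
P(X=13) = C(16,13) · p^13 · (1−p)^3
= 560 · 1.0171e-05 · 0.20226 = 0.001152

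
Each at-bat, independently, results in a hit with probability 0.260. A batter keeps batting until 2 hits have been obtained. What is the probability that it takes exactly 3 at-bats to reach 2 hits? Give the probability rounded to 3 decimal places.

Y = trial on which the second success occurs; negative binomial, r=2, p=0.26.
P(Y=3) = C(2,1) · p^2 · (1−p)^1
= 2 · 0.0676 · 0.74 = 0.10005

0.100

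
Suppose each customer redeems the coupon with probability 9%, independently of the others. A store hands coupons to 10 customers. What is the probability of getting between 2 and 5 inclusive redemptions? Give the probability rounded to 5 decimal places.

X ~ Binomial(10, 0.09); P(2 ≤ X ≤ 5) = Σ C(10,k) p^k (1−p)^(10−k) over k:
  k=2: C(10,2)·0.09^2·0.91^8 = 0.1714070
  k=3: C(10,3)·0.09^3·0.91^7 = 0.0452063
  k=4: C(10,4)·0.09^4·0.91^6 = 0.0078242
  k=5: C(10,5)·0.09^5·0.91^5 = 0.0009286
Total = 0.2253660

0.22537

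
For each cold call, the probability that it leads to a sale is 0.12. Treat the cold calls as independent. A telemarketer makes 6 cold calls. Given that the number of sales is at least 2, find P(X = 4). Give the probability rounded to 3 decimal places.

0.015

X ~ Binomial(6, 0.12). Want P(X=4 | X≥2) = P(X=4) / P(X≥2).
P(X=4) = C(6,4)·0.12^4·0.88^2 = 0.00241
P(X≥2) = 1 − 0.46440 − 0.37997 = 0.15563
Ratio = 0.00241 / 0.15563 = 0.01548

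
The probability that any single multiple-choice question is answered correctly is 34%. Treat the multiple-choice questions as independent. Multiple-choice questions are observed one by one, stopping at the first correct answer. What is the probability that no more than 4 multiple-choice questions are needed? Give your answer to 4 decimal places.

0.8103

Y = number of multiple-choice questions to the first success; geometric, p = 0.34.
P(Y ≤ 4) = 1 − (1−p)^4 = 1 − 0.189747 = 0.810253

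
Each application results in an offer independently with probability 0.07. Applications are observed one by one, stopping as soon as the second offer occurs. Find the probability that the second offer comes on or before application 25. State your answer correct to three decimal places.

0.530

Finishing within 25 applications ⇔ at least 2 successes in the first 25. With X ~ Binomial(25, 0.07), P(Y ≤ 25) = 1 − P(X ≤ 1).
  k=0: C(25,0)·0.07^0·0.93^25 = 0.16296
  k=1: C(25,1)·0.07^1·0.93^24 = 0.30664
1 − 0.46960 = 0.53040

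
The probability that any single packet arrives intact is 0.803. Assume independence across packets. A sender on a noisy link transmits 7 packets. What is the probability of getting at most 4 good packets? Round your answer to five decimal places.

0.14291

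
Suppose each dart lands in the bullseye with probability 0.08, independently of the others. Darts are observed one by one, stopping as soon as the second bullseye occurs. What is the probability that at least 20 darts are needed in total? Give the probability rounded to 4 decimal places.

0.5440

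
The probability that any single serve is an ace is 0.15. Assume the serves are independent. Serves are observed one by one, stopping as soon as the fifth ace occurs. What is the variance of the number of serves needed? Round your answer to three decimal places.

188.889

Y = total serves until the fifth success; negative binomial with r=5, p=0.15.
Var(Y) = r(1−p)/p² = 5·0.85 / 0.15² = 188.88889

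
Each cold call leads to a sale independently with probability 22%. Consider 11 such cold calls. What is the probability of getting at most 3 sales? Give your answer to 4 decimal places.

0.7919

X ~ Binomial(11, 0.22); P(X ≤ 3) = Σ C(11,k) p^k (1−p)^(11−k) over k:
  k=0: C(11,0)·0.22^0·0.78^11 = 0.065019
  k=1: C(11,1)·0.22^1·0.78^10 = 0.201726
  k=2: C(11,2)·0.22^2·0.78^9 = 0.284485
  k=3: C(11,3)·0.22^3·0.78^8 = 0.240718
Total = 0.791948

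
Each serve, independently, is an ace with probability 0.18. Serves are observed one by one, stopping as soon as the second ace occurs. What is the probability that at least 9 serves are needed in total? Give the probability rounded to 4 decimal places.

0.5634

Needing more than 8 serves ⇔ fewer than 2 successes in the first 8. With X ~ Binomial(8, 0.18), P(Y > 8) = P(X ≤ 1).
  k=0: C(8,0)·0.18^0·0.82^8 = 0.204414
  k=1: C(8,1)·0.18^1·0.82^7 = 0.358971
P(X ≤ 1) = 0.563385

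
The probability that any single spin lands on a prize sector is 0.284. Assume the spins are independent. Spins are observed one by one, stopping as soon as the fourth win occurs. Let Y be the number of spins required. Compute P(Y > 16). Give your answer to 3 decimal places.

0.292

Needing more than 16 spins ⇔ fewer than 4 successes in the first 16. With X ~ Binomial(16, 0.284), P(Y > 16) = P(X ≤ 3).
  k=0: C(16,0)·0.284^0·0.716^16 = 0.00477
  k=1: C(16,1)·0.284^1·0.716^15 = 0.03028
  k=2: C(16,2)·0.284^2·0.716^14 = 0.09007
  k=3: C(16,3)·0.284^3·0.716^13 = 0.16673
P(X ≤ 3) = 0.29185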